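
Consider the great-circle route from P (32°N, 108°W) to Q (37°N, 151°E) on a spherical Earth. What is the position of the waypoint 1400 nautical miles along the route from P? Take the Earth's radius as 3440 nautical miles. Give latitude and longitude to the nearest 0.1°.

≈ (43.5°N, 133.8°W)

Convert each endpoint to a unit vector on the sphere (x = cos φ cos λ, y = cos φ sin λ, z = sin φ).
The central angle between the endpoints is δ = arccos(p₁·p₂) ≈ 1.380 rad (79.1°). The total great-circle distance is δ·R ≈ 1.380 × 3440 ≈ 4747 nmi, so the target fraction is f = 1400/4747 ≈ 0.295.
Interpolate at f ≈ 0.295 with slerp weights a = sin((1−f)δ)/sin δ ≈ 0.842, b = sin(fδ)/sin δ ≈ 0.403.
p = a·p₁ + b·p₂ ≈ (-0.502, -0.523, 0.689); φ = arcsin(p_z) ≈ 43.53°, λ = atan2(p_y, p_x) ≈ -133.84°.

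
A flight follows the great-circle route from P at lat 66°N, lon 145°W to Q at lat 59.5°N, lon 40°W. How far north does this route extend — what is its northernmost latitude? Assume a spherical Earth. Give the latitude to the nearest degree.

The great circle lies in the plane with unit normal n̂ = (p₁ × p₂)/|p₁ × p₂|.
Here n̂_z ≈ +0.293; the vertex latitude is φ_max = arccos|n̂_z| ≈ 72.9°.
Check via Clairaut: cos φ_max = |cos φ₁| · sin C = cos(66.0°)·sin(46.2°) ≈ 0.293, again giving ≈ 72.9°.

≈ 73°N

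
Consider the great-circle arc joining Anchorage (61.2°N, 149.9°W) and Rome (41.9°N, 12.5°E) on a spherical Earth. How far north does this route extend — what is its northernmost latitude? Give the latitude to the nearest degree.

The great circle lies in the plane with unit normal n̂ = (p₁ × p₂)/|p₁ × p₂|.
Here n̂_z ≈ +0.112; the vertex latitude is φ_max = arccos|n̂_z| ≈ 83.6°.
Check via Clairaut: cos φ_max = |cos φ₁| · sin C = cos(61.2°)·sin(13.4°) ≈ 0.112, again giving ≈ 83.6°.

≈ 84°N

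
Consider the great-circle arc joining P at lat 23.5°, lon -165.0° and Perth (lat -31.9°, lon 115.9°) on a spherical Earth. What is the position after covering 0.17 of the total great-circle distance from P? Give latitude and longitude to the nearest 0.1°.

≈ lat 14.2°, lon -178.7°

The haversine formula gives a central angle δ ≈ 1.634 rad (93.6°) between the endpoints.
Interpolate at f = 0.17 with slerp weights a = sin((1−f)δ)/sin δ ≈ 0.979, b = sin(fδ)/sin δ ≈ 0.275.
p = a·p₁ + b·p₂ ≈ (-0.969, -0.023, 0.245); φ = arcsin(p_z) ≈ 14.19°, λ = atan2(p_y, p_x) ≈ -178.67°.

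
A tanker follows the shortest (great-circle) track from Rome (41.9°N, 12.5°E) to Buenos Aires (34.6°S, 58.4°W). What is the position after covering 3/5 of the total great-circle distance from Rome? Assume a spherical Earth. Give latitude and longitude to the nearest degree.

Write both endpoints as unit vectors p₁, p₂ with components (cos φ cos λ, cos φ sin λ, sin φ).
The central angle between the endpoints is δ = arccos(p₁·p₂) ≈ 1.751 rad (100.3°).
Interpolate at f = 3/5 with slerp weights a = sin((1−f)δ)/sin δ ≈ 0.655, b = sin(fδ)/sin δ ≈ 0.882.
p = a·p₁ + b·p₂ ≈ (0.856, -0.513, -0.063); φ = arcsin(p_z) ≈ -3.63°, λ = atan2(p_y, p_x) ≈ -30.91°.

≈ 4°S, 31°W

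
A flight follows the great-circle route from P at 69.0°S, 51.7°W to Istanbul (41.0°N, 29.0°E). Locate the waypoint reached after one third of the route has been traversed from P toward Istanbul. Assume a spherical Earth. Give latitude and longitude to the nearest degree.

≈ 37°S, 3°W

Write both endpoints as unit vectors p₁, p₂ with components (cos φ cos λ, cos φ sin λ, sin φ).
The central angle between the endpoints is δ = arccos(p₁·p₂) ≈ 2.176 rad (124.7°).
Interpolate at f = 1/3 with slerp weights a = sin((1−f)δ)/sin δ ≈ 1.207, b = sin(fδ)/sin δ ≈ 0.806.
p = a·p₁ + b·p₂ ≈ (0.800, -0.044, -0.598); φ = arcsin(p_z) ≈ -36.71°, λ = atan2(p_y, p_x) ≈ -3.17°.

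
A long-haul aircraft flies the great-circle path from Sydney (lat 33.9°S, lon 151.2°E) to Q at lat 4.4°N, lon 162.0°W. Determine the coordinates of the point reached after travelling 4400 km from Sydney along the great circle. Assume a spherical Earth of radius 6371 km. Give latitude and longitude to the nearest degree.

≈ lat 9°S, lon 175°W

The haversine formula gives a central angle δ ≈ 1.020 rad (58.4°) between the endpoints. The total great-circle distance is δ·R ≈ 1.020 × 6371 ≈ 6496 km, so the target fraction is f = 4400/6496 ≈ 0.677.
Interpolate at f ≈ 0.677 with slerp weights a = sin((1−f)δ)/sin δ ≈ 0.379, b = sin(fδ)/sin δ ≈ 0.748.
p = a·p₁ + b·p₂ ≈ (-0.985, -0.079, -0.154); φ = arcsin(p_z) ≈ -8.87°, λ = atan2(p_y, p_x) ≈ -175.43°.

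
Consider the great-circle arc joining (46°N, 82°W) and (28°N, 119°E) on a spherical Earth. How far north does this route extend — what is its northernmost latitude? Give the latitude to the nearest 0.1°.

≈ 76.9°N

The great circle lies in the plane with unit normal n̂ = (p₁ × p₂)/|p₁ × p₂|.
Here n̂_z ≈ -0.226; the vertex latitude is φ_max = arccos|n̂_z| ≈ 76.9°.
Check via Clairaut: cos φ_max = |cos φ₁| · sin C = cos(46.0°)·sin(19.0°) ≈ 0.226, again giving ≈ 76.9°.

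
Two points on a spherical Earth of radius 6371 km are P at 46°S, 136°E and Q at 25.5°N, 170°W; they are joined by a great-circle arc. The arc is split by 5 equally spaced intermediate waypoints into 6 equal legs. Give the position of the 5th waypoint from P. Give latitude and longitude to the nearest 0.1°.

≈ 13.4°N, 178.3°W

From cos δ = sin φ₁ sin φ₂ + cos φ₁ cos φ₂ cos Δλ, the central angle is δ ≈ 1.512 rad (86.6°).
Interpolate at f = 5/6 with slerp weights a = sin((1−f)δ)/sin δ ≈ 0.250, b = sin(fδ)/sin δ ≈ 0.954.
p = a·p₁ + b·p₂ ≈ (-0.973, -0.029, 0.231); φ = arcsin(p_z) ≈ 13.35°, λ = atan2(p_y, p_x) ≈ -178.29°.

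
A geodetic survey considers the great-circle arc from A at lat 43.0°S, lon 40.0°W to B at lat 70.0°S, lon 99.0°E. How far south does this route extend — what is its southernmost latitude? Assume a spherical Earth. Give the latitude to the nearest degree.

The great circle lies in the plane with unit normal n̂ = (p₁ × p₂)/|p₁ × p₂|.
Here n̂_z ≈ +0.184; the vertex latitude is φ_max = arccos|n̂_z| ≈ 79.4°.

≈ 79°S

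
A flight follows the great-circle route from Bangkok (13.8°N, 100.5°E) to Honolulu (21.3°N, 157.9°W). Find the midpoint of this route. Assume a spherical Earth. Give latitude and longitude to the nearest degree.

Convert each endpoint to a unit vector on the sphere (x = cos φ cos λ, y = cos φ sin λ, z = sin φ).
The central angle between the endpoints is δ = arccos(p₁·p₂) ≈ 1.666 rad (95.5°).
Interpolate at f = 1/2 with slerp weights a = sin((1−f)δ)/sin δ ≈ 0.743, b = sin(fδ)/sin δ ≈ 0.743.
p = a·p₁ + b·p₂ ≈ (-0.773, 0.449, 0.447); φ = arcsin(p_z) ≈ 26.58°, λ = atan2(p_y, p_x) ≈ 149.84°.

≈ 27°N, 150°E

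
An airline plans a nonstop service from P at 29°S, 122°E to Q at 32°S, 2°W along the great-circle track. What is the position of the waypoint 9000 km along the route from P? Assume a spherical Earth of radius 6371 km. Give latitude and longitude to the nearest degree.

The haversine formula gives a central angle δ ≈ 1.729 rad (99.1°) between the endpoints. The total great-circle distance is δ·R ≈ 1.729 × 6371 ≈ 11017 km, so the target fraction is f = 9000/11017 ≈ 0.817.
Interpolate at f ≈ 0.817 with slerp weights a = sin((1−f)δ)/sin δ ≈ 0.315, b = sin(fδ)/sin δ ≈ 1.000.
p = a·p₁ + b·p₂ ≈ (0.701, 0.204, -0.683); φ = arcsin(p_z) ≈ -43.07°, λ = atan2(p_y, p_x) ≈ 16.24°.

≈ 43°S, 16°E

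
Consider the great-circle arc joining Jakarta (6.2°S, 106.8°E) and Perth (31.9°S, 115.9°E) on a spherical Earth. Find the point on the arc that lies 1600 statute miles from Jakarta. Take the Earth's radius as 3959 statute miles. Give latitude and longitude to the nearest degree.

≈ 28°S, 114°E

Write both endpoints as unit vectors p₁, p₂ with components (cos φ cos λ, cos φ sin λ, sin φ).
The central angle between the endpoints is δ = arccos(p₁·p₂) ≈ 0.472 rad (27.1°). The total great-circle distance is δ·R ≈ 0.472 × 3959 ≈ 1870 mi, so the target fraction is f = 1600/1870 ≈ 0.855.
Interpolate at f ≈ 0.855 with slerp weights a = sin((1−f)δ)/sin δ ≈ 0.150, b = sin(fδ)/sin δ ≈ 0.864.
p = a·p₁ + b·p₂ ≈ (-0.364, 0.803, -0.473); φ = arcsin(p_z) ≈ -28.22°, λ = atan2(p_y, p_x) ≈ 114.37°.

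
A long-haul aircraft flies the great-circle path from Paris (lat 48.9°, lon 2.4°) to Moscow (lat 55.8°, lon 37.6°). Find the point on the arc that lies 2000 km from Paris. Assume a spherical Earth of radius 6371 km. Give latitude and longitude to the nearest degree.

Convert each endpoint to a unit vector on the sphere (x = cos φ cos λ, y = cos φ sin λ, z = sin φ).
The central angle between the endpoints is δ = arccos(p₁·p₂) ≈ 0.389 rad (22.3°). The total great-circle distance is δ·R ≈ 0.389 × 6371 ≈ 2480 km, so the target fraction is f = 2000/2480 ≈ 0.806.
Interpolate at f ≈ 0.806 with slerp weights a = sin((1−f)δ)/sin δ ≈ 0.198, b = sin(fδ)/sin δ ≈ 0.814.
p = a·p₁ + b·p₂ ≈ (0.493, 0.285, 0.822); φ = arcsin(p_z) ≈ 55.33°, λ = atan2(p_y, p_x) ≈ 30.01°.

≈ lat 55°, lon 30°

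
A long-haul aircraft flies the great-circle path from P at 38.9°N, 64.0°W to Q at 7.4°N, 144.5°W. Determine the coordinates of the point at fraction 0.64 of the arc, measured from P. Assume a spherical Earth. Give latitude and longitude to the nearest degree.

≈ 24°N, 121°W

The haversine formula gives a central angle δ ≈ 1.361 rad (78.0°) between the endpoints.
Interpolate at f = 0.64 with slerp weights a = sin((1−f)δ)/sin δ ≈ 0.481, b = sin(fδ)/sin δ ≈ 0.782.
p = a·p₁ + b·p₂ ≈ (-0.467, -0.787, 0.403); φ = arcsin(p_z) ≈ 23.76°, λ = atan2(p_y, p_x) ≈ -120.70°.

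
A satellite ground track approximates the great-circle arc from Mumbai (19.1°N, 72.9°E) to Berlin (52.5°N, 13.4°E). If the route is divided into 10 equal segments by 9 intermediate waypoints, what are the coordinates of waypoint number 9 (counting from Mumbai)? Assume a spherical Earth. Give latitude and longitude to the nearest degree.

From cos δ = sin φ₁ sin φ₂ + cos φ₁ cos φ₂ cos Δλ, the central angle is δ ≈ 0.987 rad (56.5°).
Interpolate at f = 9/10 with slerp weights a = sin((1−f)δ)/sin δ ≈ 0.118, b = sin(fδ)/sin δ ≈ 0.930.
p = a·p₁ + b·p₂ ≈ (0.584, 0.238, 0.776); φ = arcsin(p_z) ≈ 50.94°, λ = atan2(p_y, p_x) ≈ 22.18°.

≈ 51°N, 22°E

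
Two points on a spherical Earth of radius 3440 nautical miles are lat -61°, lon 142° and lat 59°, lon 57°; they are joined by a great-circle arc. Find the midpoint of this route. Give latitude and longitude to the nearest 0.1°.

The haversine formula gives a central angle δ ≈ 2.386 rad (136.7°) between the endpoints.
Interpolate at f = 1/2 with slerp weights a = sin((1−f)δ)/sin δ ≈ 1.356, b = sin(fδ)/sin δ ≈ 1.356.
p = a·p₁ + b·p₂ ≈ (-0.138, 0.990, -0.024); φ = arcsin(p_z) ≈ -1.36°, λ = atan2(p_y, p_x) ≈ 97.91°.

≈ lat -1.4°, lon 97.9°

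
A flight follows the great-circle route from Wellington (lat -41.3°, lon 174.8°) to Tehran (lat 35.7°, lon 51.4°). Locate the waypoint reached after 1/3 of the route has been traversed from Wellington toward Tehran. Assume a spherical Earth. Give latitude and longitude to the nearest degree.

Convert each endpoint to a unit vector on the sphere (x = cos φ cos λ, y = cos φ sin λ, z = sin φ).
The central angle between the endpoints is δ = arccos(p₁·p₂) ≈ 2.376 rad (136.1°).
Interpolate at f = 1/3 with slerp weights a = sin((1−f)δ)/sin δ ≈ 1.443, b = sin(fδ)/sin δ ≈ 1.027.
p = a·p₁ + b·p₂ ≈ (-0.559, 0.750, -0.353); φ = arcsin(p_z) ≈ -20.67°, λ = atan2(p_y, p_x) ≈ 126.70°.

≈ lat -21°, lon 127°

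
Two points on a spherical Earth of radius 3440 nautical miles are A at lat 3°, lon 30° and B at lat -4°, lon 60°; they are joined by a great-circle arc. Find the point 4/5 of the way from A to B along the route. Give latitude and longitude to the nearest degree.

≈ lat -3°, lon 54°

Convert each endpoint to a unit vector on the sphere (x = cos φ cos λ, y = cos φ sin λ, z = sin φ).
The central angle between the endpoints is δ = arccos(p₁·p₂) ≈ 0.537 rad (30.8°).
Interpolate at f = 4/5 with slerp weights a = sin((1−f)δ)/sin δ ≈ 0.210, b = sin(fδ)/sin δ ≈ 0.814.
p = a·p₁ + b·p₂ ≈ (0.587, 0.808, -0.046); φ = arcsin(p_z) ≈ -2.63°, λ = atan2(p_y, p_x) ≈ 53.99°.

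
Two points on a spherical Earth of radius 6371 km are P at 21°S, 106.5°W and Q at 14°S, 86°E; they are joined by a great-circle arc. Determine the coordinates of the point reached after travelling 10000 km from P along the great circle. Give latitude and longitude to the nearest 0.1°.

Convert each endpoint to a unit vector on the sphere (x = cos φ cos λ, y = cos φ sin λ, z = sin φ).
The central angle between the endpoints is δ = arccos(p₁·p₂) ≈ 2.494 rad (142.9°). The total great-circle distance is δ·R ≈ 2.494 × 6371 ≈ 15891 km, so the target fraction is f = 10000/15891 ≈ 0.629.
Interpolate at f ≈ 0.629 with slerp weights a = sin((1−f)δ)/sin δ ≈ 1.324, b = sin(fδ)/sin δ ≈ 1.658.
p = a·p₁ + b·p₂ ≈ (-0.239, 0.420, -0.876); φ = arcsin(p_z) ≈ -61.11°, λ = atan2(p_y, p_x) ≈ 119.62°.

≈ 61.1°S, 119.6°E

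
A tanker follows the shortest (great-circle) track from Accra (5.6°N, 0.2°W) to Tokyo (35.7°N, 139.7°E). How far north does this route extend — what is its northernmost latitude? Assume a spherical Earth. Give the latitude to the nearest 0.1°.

≈ 51.0°N

The great circle lies in the plane with unit normal n̂ = (p₁ × p₂)/|p₁ × p₂|.
Here n̂_z ≈ +0.629; the vertex latitude is φ_max = arccos|n̂_z| ≈ 51.0°.
Check via Clairaut: cos φ_max = |cos φ₁| · sin C = cos(5.6°)·sin(39.2°) ≈ 0.629, again giving ≈ 51.0°.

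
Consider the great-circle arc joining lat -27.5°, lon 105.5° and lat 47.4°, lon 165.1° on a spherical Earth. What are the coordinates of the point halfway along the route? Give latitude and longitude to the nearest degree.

Write both endpoints as unit vectors p₁, p₂ with components (cos φ cos λ, cos φ sin λ, sin φ).
The central angle between the endpoints is δ = arccos(p₁·p₂) ≈ 1.607 rad (92.1°).
Interpolate at f = 1/2 with slerp weights a = sin((1−f)δ)/sin δ ≈ 0.720, b = sin(fδ)/sin δ ≈ 0.720.
p = a·p₁ + b·p₂ ≈ (-0.642, 0.741, 0.198); φ = arcsin(p_z) ≈ 11.40°, λ = atan2(p_y, p_x) ≈ 130.90°.

≈ lat 11°, lon 131°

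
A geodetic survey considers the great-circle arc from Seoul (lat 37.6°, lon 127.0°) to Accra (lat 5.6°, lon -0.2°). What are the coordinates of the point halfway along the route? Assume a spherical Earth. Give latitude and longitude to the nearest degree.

Convert each endpoint to a unit vector on the sphere (x = cos φ cos λ, y = cos φ sin λ, z = sin φ).
The central angle between the endpoints is δ = arccos(p₁·p₂) ≈ 2.001 rad (114.7°).
Interpolate at f = 1/2 with slerp weights a = sin((1−f)δ)/sin δ ≈ 0.926, b = sin(fδ)/sin δ ≈ 0.926.
p = a·p₁ + b·p₂ ≈ (0.480, 0.583, 0.656); φ = arcsin(p_z) ≈ 40.96°, λ = atan2(p_y, p_x) ≈ 50.52°.

≈ lat 41°, lon 51°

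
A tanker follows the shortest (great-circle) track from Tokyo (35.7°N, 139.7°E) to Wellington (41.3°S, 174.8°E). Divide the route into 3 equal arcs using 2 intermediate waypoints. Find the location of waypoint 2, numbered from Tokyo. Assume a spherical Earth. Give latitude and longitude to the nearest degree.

≈ (16°S, 162°E)

From cos δ = sin φ₁ sin φ₂ + cos φ₁ cos φ₂ cos Δλ, the central angle is δ ≈ 1.457 rad (83.5°).
Interpolate at f = 2/3 with slerp weights a = sin((1−f)δ)/sin δ ≈ 0.470, b = sin(fδ)/sin δ ≈ 0.831.
p = a·p₁ + b·p₂ ≈ (-0.913, 0.303, -0.274); φ = arcsin(p_z) ≈ -15.92°, λ = atan2(p_y, p_x) ≈ 161.62°.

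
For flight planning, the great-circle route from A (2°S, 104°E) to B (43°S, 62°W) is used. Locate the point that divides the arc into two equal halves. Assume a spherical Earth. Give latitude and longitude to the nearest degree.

≈ (65°S, 73°E)

Write both endpoints as unit vectors p₁, p₂ with components (cos φ cos λ, cos φ sin λ, sin φ).
The central angle between the endpoints is δ = arccos(p₁·p₂) ≈ 2.326 rad (133.3°).
Interpolate at f = 1/2 with slerp weights a = sin((1−f)δ)/sin δ ≈ 1.261, b = sin(fδ)/sin δ ≈ 1.261.
p = a·p₁ + b·p₂ ≈ (0.128, 0.408, -0.904); φ = arcsin(p_z) ≈ -64.66°, λ = atan2(p_y, p_x) ≈ 72.59°.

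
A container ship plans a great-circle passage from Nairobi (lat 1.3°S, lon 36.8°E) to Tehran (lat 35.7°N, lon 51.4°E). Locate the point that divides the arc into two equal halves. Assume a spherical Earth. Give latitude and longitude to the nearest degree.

≈ lat 17°N, lon 43°E

The haversine formula gives a central angle δ ≈ 0.688 rad (39.4°) between the endpoints.
Interpolate at f = 1/2 with slerp weights a = sin((1−f)δ)/sin δ ≈ 0.531, b = sin(fδ)/sin δ ≈ 0.531.
p = a·p₁ + b·p₂ ≈ (0.694, 0.655, 0.298); φ = arcsin(p_z) ≈ 17.33°, λ = atan2(p_y, p_x) ≈ 43.34°.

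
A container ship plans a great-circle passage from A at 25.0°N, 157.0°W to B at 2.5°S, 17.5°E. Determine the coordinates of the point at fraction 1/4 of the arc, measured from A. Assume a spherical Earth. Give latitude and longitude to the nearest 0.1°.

≈ 62.0°N, 137.8°W

Convert each endpoint to a unit vector on the sphere (x = cos φ cos λ, y = cos φ sin λ, z = sin φ).
The central angle between the endpoints is δ = arccos(p₁·p₂) ≈ 2.738 rad (156.9°).
Interpolate at f = 1/4 with slerp weights a = sin((1−f)δ)/sin δ ≈ 2.256, b = sin(fδ)/sin δ ≈ 1.611.
p = a·p₁ + b·p₂ ≈ (-0.347, -0.315, 0.883); φ = arcsin(p_z) ≈ 62.03°, λ = atan2(p_y, p_x) ≈ -137.80°.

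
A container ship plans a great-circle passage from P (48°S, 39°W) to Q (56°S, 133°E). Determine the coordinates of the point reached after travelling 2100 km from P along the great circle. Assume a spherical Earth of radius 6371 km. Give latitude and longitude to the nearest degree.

≈ (67°S, 35°W)

Write both endpoints as unit vectors p₁, p₂ with components (cos φ cos λ, cos φ sin λ, sin φ).
The central angle between the endpoints is δ = arccos(p₁·p₂) ≈ 1.323 rad (75.8°). The total great-circle distance is δ·R ≈ 1.323 × 6371 ≈ 8427 km, so the target fraction is f = 2100/8427 ≈ 0.249.
Interpolate at f ≈ 0.249 with slerp weights a = sin((1−f)δ)/sin δ ≈ 0.864, b = sin(fδ)/sin δ ≈ 0.334.
p = a·p₁ + b·p₂ ≈ (0.322, -0.227, -0.919); φ = arcsin(p_z) ≈ -66.78°, λ = atan2(p_y, p_x) ≈ -35.22°.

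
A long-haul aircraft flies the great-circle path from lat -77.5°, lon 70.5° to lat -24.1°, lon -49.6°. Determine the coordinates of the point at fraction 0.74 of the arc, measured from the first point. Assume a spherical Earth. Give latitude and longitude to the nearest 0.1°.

The haversine formula gives a central angle δ ≈ 1.267 rad (72.6°) between the endpoints.
Interpolate at f = 0.74 with slerp weights a = sin((1−f)δ)/sin δ ≈ 0.339, b = sin(fδ)/sin δ ≈ 0.845.
p = a·p₁ + b·p₂ ≈ (0.524, -0.518, -0.676); φ = arcsin(p_z) ≈ -42.52°, λ = atan2(p_y, p_x) ≈ -44.66°.

≈ lat -42.5°, lon -44.7°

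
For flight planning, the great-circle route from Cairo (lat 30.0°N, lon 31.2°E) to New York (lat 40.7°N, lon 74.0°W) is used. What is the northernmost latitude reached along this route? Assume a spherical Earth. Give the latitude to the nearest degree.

The great circle lies in the plane with unit normal n̂ = (p₁ × p₂)/|p₁ × p₂|.
Here n̂_z ≈ -0.641; the vertex latitude is φ_max = arccos|n̂_z| ≈ 50.1°.
Check via Clairaut: cos φ_max = |cos φ₁| · sin C = cos(30.0°)·sin(47.8°) ≈ 0.641, again giving ≈ 50.1°.

≈ 50°N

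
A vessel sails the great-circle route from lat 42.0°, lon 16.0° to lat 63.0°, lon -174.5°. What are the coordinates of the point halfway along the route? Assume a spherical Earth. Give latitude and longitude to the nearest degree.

The haversine formula gives a central angle δ ≈ 1.303 rad (74.7°) between the endpoints.
Interpolate at f = 1/2 with slerp weights a = sin((1−f)δ)/sin δ ≈ 0.629, b = sin(fδ)/sin δ ≈ 0.629.
p = a·p₁ + b·p₂ ≈ (0.165, 0.101, 0.981); φ = arcsin(p_z) ≈ 78.83°, λ = atan2(p_y, p_x) ≈ 31.58°.

≈ lat 79°, lon 32°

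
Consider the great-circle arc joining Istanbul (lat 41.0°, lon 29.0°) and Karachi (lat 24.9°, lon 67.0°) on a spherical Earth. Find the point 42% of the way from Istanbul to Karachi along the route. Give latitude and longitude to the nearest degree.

≈ lat 36°, lon 47°

The haversine formula gives a central angle δ ≈ 0.617 rad (35.3°) between the endpoints.
Interpolate at f = 0.42 with slerp weights a = sin((1−f)δ)/sin δ ≈ 0.605, b = sin(fδ)/sin δ ≈ 0.443.
p = a·p₁ + b·p₂ ≈ (0.557, 0.591, 0.584); φ = arcsin(p_z) ≈ 35.71°, λ = atan2(p_y, p_x) ≈ 46.73°.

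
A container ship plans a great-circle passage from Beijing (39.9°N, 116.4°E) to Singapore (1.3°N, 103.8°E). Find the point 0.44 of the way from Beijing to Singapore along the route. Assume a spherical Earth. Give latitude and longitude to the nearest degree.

≈ (23°N, 110°E)

Write both endpoints as unit vectors p₁, p₂ with components (cos φ cos λ, cos φ sin λ, sin φ).
The central angle between the endpoints is δ = arccos(p₁·p₂) ≈ 0.703 rad (40.3°).
Interpolate at f = 0.44 with slerp weights a = sin((1−f)δ)/sin δ ≈ 0.593, b = sin(fδ)/sin δ ≈ 0.471.
p = a·p₁ + b·p₂ ≈ (-0.315, 0.865, 0.391); φ = arcsin(p_z) ≈ 23.03°, λ = atan2(p_y, p_x) ≈ 109.99°.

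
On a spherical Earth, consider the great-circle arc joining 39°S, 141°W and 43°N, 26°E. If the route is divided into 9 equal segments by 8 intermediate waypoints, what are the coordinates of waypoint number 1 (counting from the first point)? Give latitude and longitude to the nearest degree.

Write both endpoints as unit vectors p₁, p₂ with components (cos φ cos λ, cos φ sin λ, sin φ).
The central angle between the endpoints is δ = arccos(p₁·p₂) ≈ 2.957 rad (169.4°).
Interpolate at f = 1/9 with slerp weights a = sin((1−f)δ)/sin δ ≈ 2.674, b = sin(fδ)/sin δ ≈ 1.757.
p = a·p₁ + b·p₂ ≈ (-0.460, -0.744, -0.484); φ = arcsin(p_z) ≈ -28.97°, λ = atan2(p_y, p_x) ≈ -121.70°.

≈ 29°S, 122°W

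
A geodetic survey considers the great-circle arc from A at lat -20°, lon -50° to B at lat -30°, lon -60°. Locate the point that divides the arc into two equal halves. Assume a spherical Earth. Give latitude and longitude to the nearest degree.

From cos δ = sin φ₁ sin φ₂ + cos φ₁ cos φ₂ cos Δλ, the central angle is δ ≈ 0.235 rad (13.5°).
Interpolate at f = 1/2 with slerp weights a = sin((1−f)δ)/sin δ ≈ 0.503, b = sin(fδ)/sin δ ≈ 0.503.
p = a·p₁ + b·p₂ ≈ (0.522, -0.740, -0.424); φ = arcsin(p_z) ≈ -25.08°, λ = atan2(p_y, p_x) ≈ -54.80°.

≈ lat -25°, lon -55°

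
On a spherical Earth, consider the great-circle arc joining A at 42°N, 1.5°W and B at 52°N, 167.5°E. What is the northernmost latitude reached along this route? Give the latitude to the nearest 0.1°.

≈ 85.0°N

The great circle lies in the plane with unit normal n̂ = (p₁ × p₂)/|p₁ × p₂|.
Here n̂_z ≈ +0.088; the vertex latitude is φ_max = arccos|n̂_z| ≈ 85.0°.
Check via Clairaut: cos φ_max = |cos φ₁| · sin C = cos(42.0°)·sin(6.8°) ≈ 0.088, again giving ≈ 85.0°.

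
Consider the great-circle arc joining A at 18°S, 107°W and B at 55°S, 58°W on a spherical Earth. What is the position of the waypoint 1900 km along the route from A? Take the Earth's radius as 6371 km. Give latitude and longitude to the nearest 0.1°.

From cos δ = sin φ₁ sin φ₂ + cos φ₁ cos φ₂ cos Δλ, the central angle is δ ≈ 0.913 rad (52.3°). The total great-circle distance is δ·R ≈ 0.913 × 6371 ≈ 5820 km, so the target fraction is f = 1900/5820 ≈ 0.326.
Interpolate at f ≈ 0.326 with slerp weights a = sin((1−f)δ)/sin δ ≈ 0.729, b = sin(fδ)/sin δ ≈ 0.371.
p = a·p₁ + b·p₂ ≈ (-0.090, -0.844, -0.529); φ = arcsin(p_z) ≈ -31.96°, λ = atan2(p_y, p_x) ≈ -96.08°.

≈ 32.0°S, 96.1°W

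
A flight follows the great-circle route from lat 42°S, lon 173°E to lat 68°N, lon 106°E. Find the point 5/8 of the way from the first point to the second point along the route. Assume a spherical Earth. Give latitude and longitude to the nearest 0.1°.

≈ lat 29.4°N, lon 146.5°E

Convert each endpoint to a unit vector on the sphere (x = cos φ cos λ, y = cos φ sin λ, z = sin φ).
The central angle between the endpoints is δ = arccos(p₁·p₂) ≈ 2.108 rad (120.8°).
Interpolate at f = 5/8 with slerp weights a = sin((1−f)δ)/sin δ ≈ 0.827, b = sin(fδ)/sin δ ≈ 1.127.
p = a·p₁ + b·p₂ ≈ (-0.726, 0.481, 0.491); φ = arcsin(p_z) ≈ 29.42°, λ = atan2(p_y, p_x) ≈ 146.51°.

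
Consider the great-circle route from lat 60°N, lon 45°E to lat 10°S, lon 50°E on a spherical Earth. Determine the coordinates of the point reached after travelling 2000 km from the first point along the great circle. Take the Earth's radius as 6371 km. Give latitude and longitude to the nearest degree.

≈ lat 42°N, lon 47°E

Write both endpoints as unit vectors p₁, p₂ with components (cos φ cos λ, cos φ sin λ, sin φ).
The central angle between the endpoints is δ = arccos(p₁·p₂) ≈ 1.224 rad (70.1°). The total great-circle distance is δ·R ≈ 1.224 × 6371 ≈ 7796 km, so the target fraction is f = 2000/7796 ≈ 0.257.
Interpolate at f ≈ 0.257 with slerp weights a = sin((1−f)δ)/sin δ ≈ 0.839, b = sin(fδ)/sin δ ≈ 0.328.
p = a·p₁ + b·p₂ ≈ (0.505, 0.545, 0.670); φ = arcsin(p_z) ≈ 42.06°, λ = atan2(p_y, p_x) ≈ 47.18°.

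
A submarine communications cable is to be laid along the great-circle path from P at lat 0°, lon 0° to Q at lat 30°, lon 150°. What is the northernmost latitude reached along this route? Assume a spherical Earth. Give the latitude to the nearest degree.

≈ 49°

The great circle lies in the plane with unit normal n̂ = (p₁ × p₂)/|p₁ × p₂|.
Here n̂_z ≈ +0.655; the vertex latitude is φ_max = arccos|n̂_z| ≈ 49.1°.
Check via Clairaut: cos φ_max = |cos φ₁| · sin C = cos(0.0°)·sin(40.9°) ≈ 0.655, again giving ≈ 49.1°.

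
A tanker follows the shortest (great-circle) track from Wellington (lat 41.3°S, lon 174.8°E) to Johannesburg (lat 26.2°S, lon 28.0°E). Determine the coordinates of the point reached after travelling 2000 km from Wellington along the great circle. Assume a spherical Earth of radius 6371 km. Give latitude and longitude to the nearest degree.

≈ lat 56°S, lon 159°E

Convert each endpoint to a unit vector on the sphere (x = cos φ cos λ, y = cos φ sin λ, z = sin φ).
The central angle between the endpoints is δ = arccos(p₁·p₂) ≈ 1.847 rad (105.8°). The total great-circle distance is δ·R ≈ 1.847 × 6371 ≈ 11767 km, so the target fraction is f = 2000/11767 ≈ 0.170.
Interpolate at f ≈ 0.170 with slerp weights a = sin((1−f)δ)/sin δ ≈ 1.039, b = sin(fδ)/sin δ ≈ 0.321.
p = a·p₁ + b·p₂ ≈ (-0.523, 0.206, -0.827); φ = arcsin(p_z) ≈ -55.81°, λ = atan2(p_y, p_x) ≈ 158.50°.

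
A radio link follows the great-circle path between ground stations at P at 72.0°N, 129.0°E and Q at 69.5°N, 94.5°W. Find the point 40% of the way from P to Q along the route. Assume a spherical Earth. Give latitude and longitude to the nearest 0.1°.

≈ 82.3°N, 178.8°E

Convert each endpoint to a unit vector on the sphere (x = cos φ cos λ, y = cos φ sin λ, z = sin φ).
The central angle between the endpoints is δ = arccos(p₁·p₂) ≈ 0.623 rad (35.7°).
Interpolate at f = 0.40 with slerp weights a = sin((1−f)δ)/sin δ ≈ 0.626, b = sin(fδ)/sin δ ≈ 0.423.
p = a·p₁ + b·p₂ ≈ (-0.133, 0.003, 0.991); φ = arcsin(p_z) ≈ 82.34°, λ = atan2(p_y, p_x) ≈ 178.83°.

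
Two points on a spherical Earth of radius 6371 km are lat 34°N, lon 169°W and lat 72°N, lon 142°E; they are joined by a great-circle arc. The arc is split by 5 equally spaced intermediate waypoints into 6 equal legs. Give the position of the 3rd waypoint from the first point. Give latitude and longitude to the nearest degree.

≈ lat 55°N, lon 178°E

Convert each endpoint to a unit vector on the sphere (x = cos φ cos λ, y = cos φ sin λ, z = sin φ).
The central angle between the endpoints is δ = arccos(p₁·p₂) ≈ 0.796 rad (45.6°).
Interpolate at f = 3/6 with slerp weights a = sin((1−f)δ)/sin δ ≈ 0.542, b = sin(fδ)/sin δ ≈ 0.542.
p = a·p₁ + b·p₂ ≈ (-0.573, 0.017, 0.819); φ = arcsin(p_z) ≈ 54.99°, λ = atan2(p_y, p_x) ≈ 178.26°.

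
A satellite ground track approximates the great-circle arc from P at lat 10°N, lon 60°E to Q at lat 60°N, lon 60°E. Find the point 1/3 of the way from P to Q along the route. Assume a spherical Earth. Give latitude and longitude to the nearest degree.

Write both endpoints as unit vectors p₁, p₂ with components (cos φ cos λ, cos φ sin λ, sin φ).
The central angle between the endpoints is δ = arccos(p₁·p₂) ≈ 0.873 rad (50.0°).
Interpolate at f = 1/3 with slerp weights a = sin((1−f)δ)/sin δ ≈ 0.717, b = sin(fδ)/sin δ ≈ 0.374.
p = a·p₁ + b·p₂ ≈ (0.447, 0.774, 0.449); φ = arcsin(p_z) ≈ 26.67°, λ = atan2(p_y, p_x) ≈ 60.00°.

≈ lat 27°N, lon 60°E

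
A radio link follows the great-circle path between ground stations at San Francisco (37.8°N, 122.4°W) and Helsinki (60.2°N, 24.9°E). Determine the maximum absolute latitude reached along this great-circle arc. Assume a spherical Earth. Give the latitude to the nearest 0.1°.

The great circle lies in the plane with unit normal n̂ = (p₁ × p₂)/|p₁ × p₂|.
Here n̂_z ≈ +0.217; the vertex latitude is φ_max = arccos|n̂_z| ≈ 77.5°.

≈ 77.5°N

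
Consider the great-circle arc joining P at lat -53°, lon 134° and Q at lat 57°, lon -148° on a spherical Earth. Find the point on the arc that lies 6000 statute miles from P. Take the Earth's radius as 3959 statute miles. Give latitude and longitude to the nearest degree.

≈ lat 24°, lon -179°

Convert each endpoint to a unit vector on the sphere (x = cos φ cos λ, y = cos φ sin λ, z = sin φ).
The central angle between the endpoints is δ = arccos(p₁·p₂) ≈ 2.216 rad (127.0°). The total great-circle distance is δ·R ≈ 2.216 × 3959 ≈ 8775 mi, so the target fraction is f = 6000/8775 ≈ 0.684.
Interpolate at f ≈ 0.684 with slerp weights a = sin((1−f)δ)/sin δ ≈ 0.807, b = sin(fδ)/sin δ ≈ 1.250.
p = a·p₁ + b·p₂ ≈ (-0.915, -0.011, 0.404); φ = arcsin(p_z) ≈ 23.80°, λ = atan2(p_y, p_x) ≈ -179.29°.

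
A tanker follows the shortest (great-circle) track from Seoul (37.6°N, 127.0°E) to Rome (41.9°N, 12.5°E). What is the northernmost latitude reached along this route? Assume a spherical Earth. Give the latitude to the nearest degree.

The great circle lies in the plane with unit normal n̂ = (p₁ × p₂)/|p₁ × p₂|.
Here n̂_z ≈ -0.544; the vertex latitude is φ_max = arccos|n̂_z| ≈ 57.1°.
Check via Clairaut: cos φ_max = |cos φ₁| · sin C = cos(37.6°)·sin(43.4°) ≈ 0.544, again giving ≈ 57.1°.

≈ 57°N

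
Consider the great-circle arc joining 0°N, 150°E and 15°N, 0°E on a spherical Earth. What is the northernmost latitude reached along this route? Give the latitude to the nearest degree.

≈ 28°N

The great circle lies in the plane with unit normal n̂ = (p₁ × p₂)/|p₁ × p₂|.
Here n̂_z ≈ -0.881; the vertex latitude is φ_max = arccos|n̂_z| ≈ 28.2°.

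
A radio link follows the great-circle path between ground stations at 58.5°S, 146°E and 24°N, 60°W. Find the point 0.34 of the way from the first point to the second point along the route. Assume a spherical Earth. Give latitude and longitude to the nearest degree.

The haversine formula gives a central angle δ ≈ 2.459 rad (140.9°) between the endpoints.
Interpolate at f = 0.34 with slerp weights a = sin((1−f)δ)/sin δ ≈ 1.583, b = sin(fδ)/sin δ ≈ 1.176.
p = a·p₁ + b·p₂ ≈ (-0.148, -0.468, -0.871); φ = arcsin(p_z) ≈ -60.60°, λ = atan2(p_y, p_x) ≈ -107.60°.

≈ 61°S, 108°W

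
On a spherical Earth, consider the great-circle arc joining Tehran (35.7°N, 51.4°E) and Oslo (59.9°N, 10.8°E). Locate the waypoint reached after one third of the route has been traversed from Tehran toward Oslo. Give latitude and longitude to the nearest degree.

Write both endpoints as unit vectors p₁, p₂ with components (cos φ cos λ, cos φ sin λ, sin φ).
The central angle between the endpoints is δ = arccos(p₁·p₂) ≈ 0.620 rad (35.5°).
Interpolate at f = 1/3 with slerp weights a = sin((1−f)δ)/sin δ ≈ 0.691, b = sin(fδ)/sin δ ≈ 0.353.
p = a·p₁ + b·p₂ ≈ (0.524, 0.472, 0.709); φ = arcsin(p_z) ≈ 45.15°, λ = atan2(p_y, p_x) ≈ 42.00°.

≈ 45°N, 42°E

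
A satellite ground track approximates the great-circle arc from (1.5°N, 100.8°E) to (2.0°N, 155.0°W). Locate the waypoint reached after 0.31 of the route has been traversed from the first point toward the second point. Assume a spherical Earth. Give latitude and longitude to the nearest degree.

≈ (3°N, 133°E)

From cos δ = sin φ₁ sin φ₂ + cos φ₁ cos φ₂ cos Δλ, the central angle is δ ≈ 1.817 rad (104.1°).
Interpolate at f = 0.31 with slerp weights a = sin((1−f)δ)/sin δ ≈ 0.980, b = sin(fδ)/sin δ ≈ 0.551.
p = a·p₁ + b·p₂ ≈ (-0.682, 0.730, 0.045); φ = arcsin(p_z) ≈ 2.57°, λ = atan2(p_y, p_x) ≈ 133.08°.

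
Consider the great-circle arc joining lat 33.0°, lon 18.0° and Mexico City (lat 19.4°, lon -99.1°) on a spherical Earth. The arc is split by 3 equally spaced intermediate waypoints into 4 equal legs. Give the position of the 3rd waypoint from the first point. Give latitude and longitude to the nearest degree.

Convert each endpoint to a unit vector on the sphere (x = cos φ cos λ, y = cos φ sin λ, z = sin φ).
The central angle between the endpoints is δ = arccos(p₁·p₂) ≈ 1.751 rad (100.3°).
Interpolate at f = 3/4 with slerp weights a = sin((1−f)δ)/sin δ ≈ 0.431, b = sin(fδ)/sin δ ≈ 0.983.
p = a·p₁ + b·p₂ ≈ (0.197, -0.804, 0.561); φ = arcsin(p_z) ≈ 34.14°, λ = atan2(p_y, p_x) ≈ -76.22°.

≈ lat 34°, lon -76°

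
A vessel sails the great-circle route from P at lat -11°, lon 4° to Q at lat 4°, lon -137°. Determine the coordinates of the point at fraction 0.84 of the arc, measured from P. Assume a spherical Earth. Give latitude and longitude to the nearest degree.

Write both endpoints as unit vectors p₁, p₂ with components (cos φ cos λ, cos φ sin λ, sin φ).
The central angle between the endpoints is δ = arccos(p₁·p₂) ≈ 2.456 rad (140.7°).
Interpolate at f = 0.84 with slerp weights a = sin((1−f)δ)/sin δ ≈ 0.605, b = sin(fδ)/sin δ ≈ 1.392.
p = a·p₁ + b·p₂ ≈ (-0.423, -0.906, -0.018); φ = arcsin(p_z) ≈ -1.05°, λ = atan2(p_y, p_x) ≈ -115.04°.

≈ lat -1°, lon -115°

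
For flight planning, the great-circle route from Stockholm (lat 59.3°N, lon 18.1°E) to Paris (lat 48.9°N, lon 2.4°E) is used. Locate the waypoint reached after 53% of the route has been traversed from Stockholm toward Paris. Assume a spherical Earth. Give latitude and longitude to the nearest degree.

From cos δ = sin φ₁ sin φ₂ + cos φ₁ cos φ₂ cos Δλ, the central angle is δ ≈ 0.241 rad (13.8°).
Interpolate at f = 0.53 with slerp weights a = sin((1−f)δ)/sin δ ≈ 0.474, b = sin(fδ)/sin δ ≈ 0.534.
p = a·p₁ + b·p₂ ≈ (0.580, 0.090, 0.809); φ = arcsin(p_z) ≈ 54.04°, λ = atan2(p_y, p_x) ≈ 8.80°.

≈ lat 54°N, lon 9°E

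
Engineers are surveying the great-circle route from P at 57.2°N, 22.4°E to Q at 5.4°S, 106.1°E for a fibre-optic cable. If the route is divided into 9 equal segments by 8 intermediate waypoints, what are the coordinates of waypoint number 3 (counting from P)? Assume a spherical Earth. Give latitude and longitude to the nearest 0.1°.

The haversine formula gives a central angle δ ≈ 1.591 rad (91.1°) between the endpoints.
Interpolate at f = 3/9 with slerp weights a = sin((1−f)δ)/sin δ ≈ 0.873, b = sin(fδ)/sin δ ≈ 0.506.
p = a·p₁ + b·p₂ ≈ (0.297, 0.664, 0.686); φ = arcsin(p_z) ≈ 43.32°, λ = atan2(p_y, p_x) ≈ 65.87°.

≈ 43.3°N, 65.9°E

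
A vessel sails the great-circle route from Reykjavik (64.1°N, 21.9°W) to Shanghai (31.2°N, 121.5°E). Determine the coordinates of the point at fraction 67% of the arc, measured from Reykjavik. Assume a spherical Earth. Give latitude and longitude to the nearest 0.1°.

≈ 56.3°N, 109.2°E

From cos δ = sin φ₁ sin φ₂ + cos φ₁ cos φ₂ cos Δλ, the central angle is δ ≈ 1.404 rad (80.4°).
Interpolate at f = 0.67 with slerp weights a = sin((1−f)δ)/sin δ ≈ 0.453, b = sin(fδ)/sin δ ≈ 0.819.
p = a·p₁ + b·p₂ ≈ (-0.183, 0.524, 0.832); φ = arcsin(p_z) ≈ 56.32°, λ = atan2(p_y, p_x) ≈ 109.21°.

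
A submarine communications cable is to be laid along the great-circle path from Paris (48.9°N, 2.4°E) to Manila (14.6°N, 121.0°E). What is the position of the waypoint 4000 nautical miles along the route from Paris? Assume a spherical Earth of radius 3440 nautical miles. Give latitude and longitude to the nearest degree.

≈ 38°N, 99°E

Write both endpoints as unit vectors p₁, p₂ with components (cos φ cos λ, cos φ sin λ, sin φ).
The central angle between the endpoints is δ = arccos(p₁·p₂) ≈ 1.686 rad (96.6°). The total great-circle distance is δ·R ≈ 1.686 × 3440 ≈ 5799 nmi, so the target fraction is f = 4000/5799 ≈ 0.690.
Interpolate at f ≈ 0.690 with slerp weights a = sin((1−f)δ)/sin δ ≈ 0.503, b = sin(fδ)/sin δ ≈ 0.924.
p = a·p₁ + b·p₂ ≈ (-0.130, 0.780, 0.612); φ = arcsin(p_z) ≈ 37.71°, λ = atan2(p_y, p_x) ≈ 99.49°.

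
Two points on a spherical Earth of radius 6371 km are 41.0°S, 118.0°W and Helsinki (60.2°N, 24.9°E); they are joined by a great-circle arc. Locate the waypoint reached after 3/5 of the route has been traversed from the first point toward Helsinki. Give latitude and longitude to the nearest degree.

Write both endpoints as unit vectors p₁, p₂ with components (cos φ cos λ, cos φ sin λ, sin φ).
The central angle between the endpoints is δ = arccos(p₁·p₂) ≈ 2.623 rad (150.3°).
Interpolate at f = 3/5 with slerp weights a = sin((1−f)δ)/sin δ ≈ 1.749, b = sin(fδ)/sin δ ≈ 2.017.
p = a·p₁ + b·p₂ ≈ (0.290, -0.743, 0.603); φ = arcsin(p_z) ≈ 37.09°, λ = atan2(p_y, p_x) ≈ -68.71°.

≈ 37°N, 69°W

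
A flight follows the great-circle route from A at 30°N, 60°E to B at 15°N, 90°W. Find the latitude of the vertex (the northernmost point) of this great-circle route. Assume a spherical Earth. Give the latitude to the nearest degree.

≈ 59°N

The great circle lies in the plane with unit normal n̂ = (p₁ × p₂)/|p₁ × p₂|.
Here n̂_z ≈ -0.520; the vertex latitude is φ_max = arccos|n̂_z| ≈ 58.6°.
Check via Clairaut: cos φ_max = |cos φ₁| · sin C = cos(30.0°)·sin(36.9°) ≈ 0.520, again giving ≈ 58.6°.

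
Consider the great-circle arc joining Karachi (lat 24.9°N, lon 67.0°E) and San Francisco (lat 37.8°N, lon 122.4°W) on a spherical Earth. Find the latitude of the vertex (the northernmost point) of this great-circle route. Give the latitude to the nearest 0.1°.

The great circle lies in the plane with unit normal n̂ = (p₁ × p₂)/|p₁ × p₂|.
Here n̂_z ≈ +0.131; the vertex latitude is φ_max = arccos|n̂_z| ≈ 82.5°.
Check via Clairaut: cos φ_max = |cos φ₁| · sin C = cos(24.9°)·sin(8.3°) ≈ 0.131, again giving ≈ 82.5°.

≈ 82.5°N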